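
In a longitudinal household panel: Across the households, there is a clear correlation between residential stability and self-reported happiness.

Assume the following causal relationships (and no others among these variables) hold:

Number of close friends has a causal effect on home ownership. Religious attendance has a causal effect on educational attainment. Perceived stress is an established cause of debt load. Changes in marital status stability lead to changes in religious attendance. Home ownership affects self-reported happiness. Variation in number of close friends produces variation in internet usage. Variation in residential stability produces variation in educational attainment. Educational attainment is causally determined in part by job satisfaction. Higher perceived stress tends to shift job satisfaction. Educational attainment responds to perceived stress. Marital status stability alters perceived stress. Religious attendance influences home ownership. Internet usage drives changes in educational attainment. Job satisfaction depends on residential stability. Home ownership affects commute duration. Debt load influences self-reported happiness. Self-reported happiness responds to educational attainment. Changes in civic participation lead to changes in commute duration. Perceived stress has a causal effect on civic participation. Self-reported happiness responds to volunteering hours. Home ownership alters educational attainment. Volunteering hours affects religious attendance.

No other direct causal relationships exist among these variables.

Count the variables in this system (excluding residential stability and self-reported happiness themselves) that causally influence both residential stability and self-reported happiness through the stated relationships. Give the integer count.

No listed variable has a causal path to both residential stability and self-reported happiness, so there are no common causes.

0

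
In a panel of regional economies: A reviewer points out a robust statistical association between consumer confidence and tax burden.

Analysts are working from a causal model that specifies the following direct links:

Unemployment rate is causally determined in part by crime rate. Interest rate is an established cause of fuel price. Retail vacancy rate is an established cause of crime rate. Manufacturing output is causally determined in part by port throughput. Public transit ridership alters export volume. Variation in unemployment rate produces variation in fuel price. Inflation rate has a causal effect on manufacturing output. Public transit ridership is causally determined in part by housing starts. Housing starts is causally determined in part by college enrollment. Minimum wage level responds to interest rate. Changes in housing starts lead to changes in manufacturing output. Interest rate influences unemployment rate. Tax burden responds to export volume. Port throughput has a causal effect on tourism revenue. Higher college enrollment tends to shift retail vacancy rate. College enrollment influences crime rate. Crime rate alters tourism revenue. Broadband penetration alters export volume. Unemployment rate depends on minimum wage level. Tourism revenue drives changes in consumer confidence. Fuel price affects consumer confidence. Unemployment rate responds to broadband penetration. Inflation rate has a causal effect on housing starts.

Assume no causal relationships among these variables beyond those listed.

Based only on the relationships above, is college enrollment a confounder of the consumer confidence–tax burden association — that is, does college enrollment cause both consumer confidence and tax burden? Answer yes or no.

College enrollment has a causal path to consumer confidence (college enrollment → crime rate → tourism revenue → consumer confidence) and to tax burden (college enrollment → housing starts → public transit ridership → export volume → tax burden), so it is a common cause of both — a confounder.

yes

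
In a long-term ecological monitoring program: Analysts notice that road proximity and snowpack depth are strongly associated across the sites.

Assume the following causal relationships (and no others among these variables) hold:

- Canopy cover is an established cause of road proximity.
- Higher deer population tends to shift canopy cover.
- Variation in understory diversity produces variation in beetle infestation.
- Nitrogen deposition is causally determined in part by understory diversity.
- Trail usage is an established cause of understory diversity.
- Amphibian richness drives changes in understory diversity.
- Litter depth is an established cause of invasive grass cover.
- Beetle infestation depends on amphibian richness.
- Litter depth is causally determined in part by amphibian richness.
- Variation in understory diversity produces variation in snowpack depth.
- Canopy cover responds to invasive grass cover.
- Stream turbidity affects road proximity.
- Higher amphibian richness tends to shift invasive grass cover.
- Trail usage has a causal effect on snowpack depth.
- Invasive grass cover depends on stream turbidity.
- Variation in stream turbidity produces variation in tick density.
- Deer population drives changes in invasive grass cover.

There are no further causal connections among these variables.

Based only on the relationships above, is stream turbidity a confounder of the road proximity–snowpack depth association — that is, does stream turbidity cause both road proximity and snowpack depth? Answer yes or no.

Stream turbidity has no stated causal path to snowpack depth. A confounder must cause both variables, so stream turbidity does not qualify.

no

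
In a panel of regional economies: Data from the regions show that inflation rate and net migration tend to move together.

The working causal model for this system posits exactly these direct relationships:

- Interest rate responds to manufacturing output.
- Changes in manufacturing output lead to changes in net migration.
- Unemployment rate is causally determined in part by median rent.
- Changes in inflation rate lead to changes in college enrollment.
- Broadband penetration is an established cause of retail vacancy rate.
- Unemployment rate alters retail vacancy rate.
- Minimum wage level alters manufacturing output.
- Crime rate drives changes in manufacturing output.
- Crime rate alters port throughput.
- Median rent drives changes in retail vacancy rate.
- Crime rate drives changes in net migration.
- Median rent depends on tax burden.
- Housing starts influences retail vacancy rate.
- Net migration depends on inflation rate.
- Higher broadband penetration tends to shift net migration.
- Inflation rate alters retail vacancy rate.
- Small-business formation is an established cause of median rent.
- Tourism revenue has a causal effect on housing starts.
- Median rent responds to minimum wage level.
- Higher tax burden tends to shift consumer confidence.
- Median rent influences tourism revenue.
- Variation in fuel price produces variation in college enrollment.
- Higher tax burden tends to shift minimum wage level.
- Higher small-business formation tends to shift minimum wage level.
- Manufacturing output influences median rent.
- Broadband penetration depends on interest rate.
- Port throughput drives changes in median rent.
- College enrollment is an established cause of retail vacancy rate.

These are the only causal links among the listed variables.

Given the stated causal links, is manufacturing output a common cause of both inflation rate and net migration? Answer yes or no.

no

Manufacturing output has no stated causal path to inflation rate. A confounder must cause both variables, so manufacturing output does not qualify.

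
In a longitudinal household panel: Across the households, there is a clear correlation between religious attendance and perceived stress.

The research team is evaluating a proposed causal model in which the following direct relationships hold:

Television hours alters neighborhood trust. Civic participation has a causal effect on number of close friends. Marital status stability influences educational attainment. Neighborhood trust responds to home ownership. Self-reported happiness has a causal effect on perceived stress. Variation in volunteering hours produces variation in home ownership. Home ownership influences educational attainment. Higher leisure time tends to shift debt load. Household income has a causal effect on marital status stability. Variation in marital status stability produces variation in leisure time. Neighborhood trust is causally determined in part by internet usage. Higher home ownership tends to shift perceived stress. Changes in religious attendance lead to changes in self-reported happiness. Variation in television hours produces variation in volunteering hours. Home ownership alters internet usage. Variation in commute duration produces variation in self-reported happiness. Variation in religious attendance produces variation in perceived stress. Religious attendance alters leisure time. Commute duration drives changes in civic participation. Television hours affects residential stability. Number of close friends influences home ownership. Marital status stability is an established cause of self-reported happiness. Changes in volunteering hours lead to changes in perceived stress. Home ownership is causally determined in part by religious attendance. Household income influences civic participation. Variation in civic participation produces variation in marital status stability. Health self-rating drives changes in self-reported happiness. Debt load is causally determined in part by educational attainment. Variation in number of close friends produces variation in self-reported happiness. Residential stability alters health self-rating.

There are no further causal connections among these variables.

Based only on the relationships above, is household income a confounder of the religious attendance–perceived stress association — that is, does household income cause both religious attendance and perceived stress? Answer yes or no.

no

Household income has no stated causal path to religious attendance. A confounder must cause both variables, so household income does not qualify.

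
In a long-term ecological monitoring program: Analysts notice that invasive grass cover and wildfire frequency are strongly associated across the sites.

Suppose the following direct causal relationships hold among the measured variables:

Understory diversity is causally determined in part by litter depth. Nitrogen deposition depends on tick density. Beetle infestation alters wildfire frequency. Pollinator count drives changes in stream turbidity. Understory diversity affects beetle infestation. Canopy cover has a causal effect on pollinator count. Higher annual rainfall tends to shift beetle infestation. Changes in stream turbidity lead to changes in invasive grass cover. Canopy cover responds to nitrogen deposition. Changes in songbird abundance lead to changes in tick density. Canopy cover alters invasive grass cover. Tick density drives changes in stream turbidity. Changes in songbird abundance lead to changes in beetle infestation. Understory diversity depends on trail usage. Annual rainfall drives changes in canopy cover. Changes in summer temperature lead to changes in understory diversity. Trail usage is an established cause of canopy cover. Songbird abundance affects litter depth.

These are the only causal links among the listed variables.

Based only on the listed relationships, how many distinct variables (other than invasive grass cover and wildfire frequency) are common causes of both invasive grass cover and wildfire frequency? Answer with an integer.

3

The common causes are: annual rainfall (to invasive grass cover via annual rainfall → canopy cover → invasive grass cover; to wildfire frequency via annual rainfall → beetle infestation → wildfire frequency); songbird abundance (to invasive grass cover via songbird abundance → tick density → stream turbidity → invasive grass cover; to wildfire frequency via songbird abundance → beetle infestation → wildfire frequency); trail usage (to invasive grass cover via trail usage → canopy cover → invasive grass cover; to wildfire frequency via trail usage → understory diversity → beetle infestation → wildfire frequency).
Every other variable lacks a causal path to at least one of invasive grass cover and wildfire frequency.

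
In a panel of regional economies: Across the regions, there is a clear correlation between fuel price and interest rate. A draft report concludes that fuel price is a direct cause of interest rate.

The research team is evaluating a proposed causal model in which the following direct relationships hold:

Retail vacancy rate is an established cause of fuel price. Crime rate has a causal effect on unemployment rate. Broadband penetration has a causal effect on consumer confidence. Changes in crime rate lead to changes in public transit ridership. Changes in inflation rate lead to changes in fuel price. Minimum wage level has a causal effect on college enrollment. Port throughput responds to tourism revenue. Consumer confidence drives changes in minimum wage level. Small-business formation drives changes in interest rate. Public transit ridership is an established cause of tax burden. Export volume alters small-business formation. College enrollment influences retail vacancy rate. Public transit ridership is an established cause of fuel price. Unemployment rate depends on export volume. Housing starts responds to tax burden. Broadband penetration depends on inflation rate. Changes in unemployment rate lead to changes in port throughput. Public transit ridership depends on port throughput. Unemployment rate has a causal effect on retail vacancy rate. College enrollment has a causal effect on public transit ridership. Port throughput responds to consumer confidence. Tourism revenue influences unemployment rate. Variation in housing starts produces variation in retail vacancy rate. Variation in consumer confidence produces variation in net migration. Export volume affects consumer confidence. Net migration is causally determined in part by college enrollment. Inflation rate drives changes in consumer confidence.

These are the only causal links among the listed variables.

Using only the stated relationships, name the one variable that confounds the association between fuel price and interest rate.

export volume

Export volume has a causal path to fuel price (export volume → unemployment rate → retail vacancy rate → fuel price) and a separate causal path to interest rate (export volume → small-business formation → interest rate), so it is a common cause of both.
No stated relationship gives fuel price a causal route to interest rate, so the correlation is explained by the shared upstream cause rather than a direct effect.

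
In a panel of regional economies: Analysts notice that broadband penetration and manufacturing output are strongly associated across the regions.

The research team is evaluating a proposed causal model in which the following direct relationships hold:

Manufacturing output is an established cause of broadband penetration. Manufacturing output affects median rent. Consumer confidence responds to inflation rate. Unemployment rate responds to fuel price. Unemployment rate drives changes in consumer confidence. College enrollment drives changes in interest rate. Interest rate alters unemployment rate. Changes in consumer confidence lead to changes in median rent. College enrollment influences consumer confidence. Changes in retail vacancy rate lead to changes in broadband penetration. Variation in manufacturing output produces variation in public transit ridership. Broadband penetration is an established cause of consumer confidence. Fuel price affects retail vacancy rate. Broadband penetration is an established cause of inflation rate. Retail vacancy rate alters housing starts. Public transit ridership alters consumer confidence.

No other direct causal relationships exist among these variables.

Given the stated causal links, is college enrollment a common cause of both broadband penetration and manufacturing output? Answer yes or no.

no

College enrollment has no stated causal path to either broadband penetration or manufacturing output. A confounder must cause both variables, so college enrollment does not qualify.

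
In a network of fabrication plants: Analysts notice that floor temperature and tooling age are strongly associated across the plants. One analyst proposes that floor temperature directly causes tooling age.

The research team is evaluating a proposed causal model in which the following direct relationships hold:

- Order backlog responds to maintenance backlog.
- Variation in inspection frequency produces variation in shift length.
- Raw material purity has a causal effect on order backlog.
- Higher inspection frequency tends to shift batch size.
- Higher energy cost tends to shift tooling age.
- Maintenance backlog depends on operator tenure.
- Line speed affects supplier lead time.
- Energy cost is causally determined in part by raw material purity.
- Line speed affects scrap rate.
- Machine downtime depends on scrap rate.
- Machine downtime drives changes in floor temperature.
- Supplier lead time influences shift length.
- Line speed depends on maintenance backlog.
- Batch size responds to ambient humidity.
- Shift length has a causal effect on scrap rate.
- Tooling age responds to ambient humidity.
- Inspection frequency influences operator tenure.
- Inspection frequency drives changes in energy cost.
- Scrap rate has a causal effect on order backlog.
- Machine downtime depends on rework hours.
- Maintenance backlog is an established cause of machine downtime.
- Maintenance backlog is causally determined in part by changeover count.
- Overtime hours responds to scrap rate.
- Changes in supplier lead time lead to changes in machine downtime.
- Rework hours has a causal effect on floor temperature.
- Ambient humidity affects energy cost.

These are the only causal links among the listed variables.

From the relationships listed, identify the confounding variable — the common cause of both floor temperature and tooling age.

inspection frequency

Inspection frequency has a causal path to floor temperature (inspection frequency → shift length → scrap rate → machine downtime → floor temperature) and a separate causal path to tooling age (inspection frequency → energy cost → tooling age), so it is a common cause of both.
No stated relationship gives floor temperature a causal route to tooling age, so the correlation is explained by the shared upstream cause rather than a direct effect.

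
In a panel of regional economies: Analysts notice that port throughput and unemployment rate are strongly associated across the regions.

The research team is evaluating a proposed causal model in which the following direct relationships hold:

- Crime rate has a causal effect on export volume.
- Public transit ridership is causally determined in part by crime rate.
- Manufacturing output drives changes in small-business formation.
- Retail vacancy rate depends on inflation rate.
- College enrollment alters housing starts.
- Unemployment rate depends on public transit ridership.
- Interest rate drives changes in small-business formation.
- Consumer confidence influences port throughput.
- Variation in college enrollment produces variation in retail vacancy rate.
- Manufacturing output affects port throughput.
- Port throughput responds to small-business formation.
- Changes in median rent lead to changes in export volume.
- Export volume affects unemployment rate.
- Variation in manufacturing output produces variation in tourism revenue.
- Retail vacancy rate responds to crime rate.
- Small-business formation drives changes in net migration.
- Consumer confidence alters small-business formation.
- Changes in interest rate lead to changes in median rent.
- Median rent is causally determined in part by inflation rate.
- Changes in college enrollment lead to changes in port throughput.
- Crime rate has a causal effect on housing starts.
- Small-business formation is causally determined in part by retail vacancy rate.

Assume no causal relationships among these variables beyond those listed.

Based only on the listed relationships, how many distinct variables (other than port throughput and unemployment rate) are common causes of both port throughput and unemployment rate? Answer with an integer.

3

The common causes are: crime rate (to port throughput via crime rate → retail vacancy rate → small-business formation → port throughput; to unemployment rate via crime rate → export volume → unemployment rate); inflation rate (to port throughput via inflation rate → retail vacancy rate → small-business formation → port throughput; to unemployment rate via inflation rate → median rent → export volume → unemployment rate); interest rate (to port throughput via interest rate → small-business formation → port throughput; to unemployment rate via interest rate → median rent → export volume → unemployment rate).
Every other variable lacks a causal path to at least one of port throughput and unemployment rate.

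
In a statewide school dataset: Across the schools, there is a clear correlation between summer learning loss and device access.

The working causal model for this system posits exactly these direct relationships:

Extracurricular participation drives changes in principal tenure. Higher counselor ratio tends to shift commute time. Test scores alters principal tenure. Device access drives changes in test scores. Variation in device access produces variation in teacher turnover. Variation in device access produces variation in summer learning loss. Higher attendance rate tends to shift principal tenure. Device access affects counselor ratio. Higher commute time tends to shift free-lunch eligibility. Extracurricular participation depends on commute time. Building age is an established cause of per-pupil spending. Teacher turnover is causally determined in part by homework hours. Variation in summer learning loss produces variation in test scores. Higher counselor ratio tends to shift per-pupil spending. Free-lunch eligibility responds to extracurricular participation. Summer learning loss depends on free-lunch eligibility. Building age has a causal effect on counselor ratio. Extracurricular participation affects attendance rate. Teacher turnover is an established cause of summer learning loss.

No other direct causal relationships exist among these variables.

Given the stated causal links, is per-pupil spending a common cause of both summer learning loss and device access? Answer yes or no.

Per-pupil spending has no stated causal path to either summer learning loss or device access. A confounder must cause both variables, so per-pupil spending does not qualify.

no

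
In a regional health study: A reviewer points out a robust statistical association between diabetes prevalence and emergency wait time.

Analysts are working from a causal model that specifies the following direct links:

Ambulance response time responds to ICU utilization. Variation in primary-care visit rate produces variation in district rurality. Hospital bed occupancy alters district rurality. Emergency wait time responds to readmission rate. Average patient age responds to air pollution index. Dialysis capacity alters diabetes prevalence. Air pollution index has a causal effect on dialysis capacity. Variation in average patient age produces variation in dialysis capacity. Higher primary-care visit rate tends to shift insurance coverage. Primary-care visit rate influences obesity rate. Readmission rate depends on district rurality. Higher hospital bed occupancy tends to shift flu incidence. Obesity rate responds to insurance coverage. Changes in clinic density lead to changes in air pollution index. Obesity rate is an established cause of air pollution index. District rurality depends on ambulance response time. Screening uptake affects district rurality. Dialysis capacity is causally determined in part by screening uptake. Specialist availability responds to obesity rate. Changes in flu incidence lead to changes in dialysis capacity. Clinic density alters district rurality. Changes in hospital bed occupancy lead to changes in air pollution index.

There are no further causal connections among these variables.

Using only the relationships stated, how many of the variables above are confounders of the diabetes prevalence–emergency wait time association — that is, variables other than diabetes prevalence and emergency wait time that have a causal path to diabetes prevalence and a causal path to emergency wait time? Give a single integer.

The common causes are: clinic density (to diabetes prevalence via clinic density → air pollution index → dialysis capacity → diabetes prevalence; to emergency wait time via clinic density → district rurality → readmission rate → emergency wait time); hospital bed occupancy (to diabetes prevalence via hospital bed occupancy → air pollution index → dialysis capacity → diabetes prevalence; to emergency wait time via hospital bed occupancy → district rurality → readmission rate → emergency wait time); primary-care visit rate (to diabetes prevalence via primary-care visit rate → obesity rate → air pollution index → dialysis capacity → diabetes prevalence; to emergency wait time via primary-care visit rate → district rurality → readmission rate → emergency wait time); screening uptake (to diabetes prevalence via screening uptake → dialysis capacity → diabetes prevalence; to emergency wait time via screening uptake → district rurality → readmission rate → emergency wait time).
Every other variable lacks a causal path to at least one of diabetes prevalence and emergency wait time.

4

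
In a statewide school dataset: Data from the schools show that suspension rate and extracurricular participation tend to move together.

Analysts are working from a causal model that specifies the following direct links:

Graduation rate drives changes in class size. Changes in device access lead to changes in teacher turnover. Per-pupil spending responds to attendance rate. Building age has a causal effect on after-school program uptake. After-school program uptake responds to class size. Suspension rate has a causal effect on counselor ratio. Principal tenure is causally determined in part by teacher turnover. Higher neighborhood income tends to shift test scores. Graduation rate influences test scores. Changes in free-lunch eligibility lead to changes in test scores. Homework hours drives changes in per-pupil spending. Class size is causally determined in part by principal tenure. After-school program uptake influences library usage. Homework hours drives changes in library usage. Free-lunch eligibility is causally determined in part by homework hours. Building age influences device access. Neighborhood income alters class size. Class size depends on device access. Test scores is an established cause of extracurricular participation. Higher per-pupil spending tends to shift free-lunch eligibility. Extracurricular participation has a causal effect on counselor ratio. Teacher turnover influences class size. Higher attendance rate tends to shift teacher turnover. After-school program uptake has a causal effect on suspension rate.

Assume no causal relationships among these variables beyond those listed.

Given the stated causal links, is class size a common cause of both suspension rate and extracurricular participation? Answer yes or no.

no

Class size has no stated causal path to extracurricular participation. A confounder must cause both variables, so class size does not qualify.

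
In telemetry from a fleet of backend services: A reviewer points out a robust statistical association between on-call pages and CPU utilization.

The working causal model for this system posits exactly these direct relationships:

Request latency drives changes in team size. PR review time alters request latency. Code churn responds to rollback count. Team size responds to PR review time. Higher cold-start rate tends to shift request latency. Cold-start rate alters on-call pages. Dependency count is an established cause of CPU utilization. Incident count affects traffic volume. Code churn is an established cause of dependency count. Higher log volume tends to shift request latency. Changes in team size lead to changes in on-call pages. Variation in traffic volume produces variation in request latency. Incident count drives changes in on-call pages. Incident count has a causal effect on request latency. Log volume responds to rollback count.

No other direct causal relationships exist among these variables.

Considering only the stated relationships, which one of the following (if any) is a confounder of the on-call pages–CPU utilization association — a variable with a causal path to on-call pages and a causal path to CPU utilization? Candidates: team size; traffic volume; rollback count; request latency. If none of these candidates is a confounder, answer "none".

rollback count

Rollback count causes on-call pages (rollback count → log volume → request latency → team size → on-call pages) and also causes CPU utilization (rollback count → code churn → dependency count → CPU utilization); it is a common cause of both.
Each of the other candidates lacks a causal path to at least one of on-call pages and CPU utilization, so they do not confound the relationship.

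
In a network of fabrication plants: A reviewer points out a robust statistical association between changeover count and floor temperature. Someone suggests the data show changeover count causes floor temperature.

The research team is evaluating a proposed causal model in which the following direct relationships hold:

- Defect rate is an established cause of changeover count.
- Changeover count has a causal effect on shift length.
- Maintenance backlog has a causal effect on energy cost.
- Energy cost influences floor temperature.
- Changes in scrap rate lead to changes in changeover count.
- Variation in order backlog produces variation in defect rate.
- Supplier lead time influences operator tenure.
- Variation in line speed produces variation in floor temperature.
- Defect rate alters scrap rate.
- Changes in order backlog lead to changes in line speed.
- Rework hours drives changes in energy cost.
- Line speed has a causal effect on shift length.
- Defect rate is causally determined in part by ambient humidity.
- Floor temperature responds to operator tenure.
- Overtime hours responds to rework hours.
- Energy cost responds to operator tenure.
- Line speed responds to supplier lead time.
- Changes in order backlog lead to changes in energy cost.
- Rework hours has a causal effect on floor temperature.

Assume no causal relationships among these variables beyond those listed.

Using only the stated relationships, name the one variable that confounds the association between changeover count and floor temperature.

Order backlog has a causal path to changeover count (order backlog → defect rate → changeover count) and a separate causal path to floor temperature (order backlog → line speed → floor temperature), so it is a common cause of both.
No stated relationship gives changeover count a causal route to floor temperature, so the correlation is explained by the shared upstream cause rather than a direct effect.

order backlog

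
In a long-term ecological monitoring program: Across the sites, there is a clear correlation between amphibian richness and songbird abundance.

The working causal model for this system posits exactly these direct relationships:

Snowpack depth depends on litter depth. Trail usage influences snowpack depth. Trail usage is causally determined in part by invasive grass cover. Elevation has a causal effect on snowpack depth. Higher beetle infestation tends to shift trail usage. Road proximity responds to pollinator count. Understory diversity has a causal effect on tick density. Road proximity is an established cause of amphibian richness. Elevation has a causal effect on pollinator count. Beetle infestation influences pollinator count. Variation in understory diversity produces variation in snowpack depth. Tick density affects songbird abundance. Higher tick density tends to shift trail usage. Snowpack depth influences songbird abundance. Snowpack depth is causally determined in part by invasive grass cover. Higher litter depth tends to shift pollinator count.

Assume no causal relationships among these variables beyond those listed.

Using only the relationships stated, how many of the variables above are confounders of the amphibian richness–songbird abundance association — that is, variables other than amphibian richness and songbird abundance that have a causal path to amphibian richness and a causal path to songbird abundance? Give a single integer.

The common causes are: beetle infestation (to amphibian richness via beetle infestation → pollinator count → road proximity → amphibian richness; to songbird abundance via beetle infestation → trail usage → snowpack depth → songbird abundance); elevation (to amphibian richness via elevation → pollinator count → road proximity → amphibian richness; to songbird abundance via elevation → snowpack depth → songbird abundance); litter depth (to amphibian richness via litter depth → pollinator count → road proximity → amphibian richness; to songbird abundance via litter depth → snowpack depth → songbird abundance).
Every other variable lacks a causal path to at least one of amphibian richness and songbird abundance.

3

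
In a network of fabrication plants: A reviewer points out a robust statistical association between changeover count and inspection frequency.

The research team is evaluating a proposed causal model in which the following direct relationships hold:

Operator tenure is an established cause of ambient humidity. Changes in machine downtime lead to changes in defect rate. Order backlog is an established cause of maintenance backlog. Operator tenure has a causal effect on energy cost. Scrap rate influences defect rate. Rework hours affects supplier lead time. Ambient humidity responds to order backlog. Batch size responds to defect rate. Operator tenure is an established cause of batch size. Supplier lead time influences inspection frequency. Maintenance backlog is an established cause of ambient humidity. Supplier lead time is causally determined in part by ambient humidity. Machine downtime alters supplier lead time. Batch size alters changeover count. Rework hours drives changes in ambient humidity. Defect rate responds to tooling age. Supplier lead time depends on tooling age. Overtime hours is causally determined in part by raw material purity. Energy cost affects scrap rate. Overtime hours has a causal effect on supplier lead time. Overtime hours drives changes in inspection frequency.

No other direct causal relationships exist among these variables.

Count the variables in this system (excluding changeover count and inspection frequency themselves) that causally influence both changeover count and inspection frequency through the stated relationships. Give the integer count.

The common causes are: machine downtime (to changeover count via machine downtime → defect rate → batch size → changeover count; to inspection frequency via machine downtime → supplier lead time → inspection frequency); operator tenure (to changeover count via operator tenure → batch size → changeover count; to inspection frequency via operator tenure → ambient humidity → supplier lead time → inspection frequency); tooling age (to changeover count via tooling age → defect rate → batch size → changeover count; to inspection frequency via tooling age → supplier lead time → inspection frequency).
Every other variable lacks a causal path to at least one of changeover count and inspection frequency.

3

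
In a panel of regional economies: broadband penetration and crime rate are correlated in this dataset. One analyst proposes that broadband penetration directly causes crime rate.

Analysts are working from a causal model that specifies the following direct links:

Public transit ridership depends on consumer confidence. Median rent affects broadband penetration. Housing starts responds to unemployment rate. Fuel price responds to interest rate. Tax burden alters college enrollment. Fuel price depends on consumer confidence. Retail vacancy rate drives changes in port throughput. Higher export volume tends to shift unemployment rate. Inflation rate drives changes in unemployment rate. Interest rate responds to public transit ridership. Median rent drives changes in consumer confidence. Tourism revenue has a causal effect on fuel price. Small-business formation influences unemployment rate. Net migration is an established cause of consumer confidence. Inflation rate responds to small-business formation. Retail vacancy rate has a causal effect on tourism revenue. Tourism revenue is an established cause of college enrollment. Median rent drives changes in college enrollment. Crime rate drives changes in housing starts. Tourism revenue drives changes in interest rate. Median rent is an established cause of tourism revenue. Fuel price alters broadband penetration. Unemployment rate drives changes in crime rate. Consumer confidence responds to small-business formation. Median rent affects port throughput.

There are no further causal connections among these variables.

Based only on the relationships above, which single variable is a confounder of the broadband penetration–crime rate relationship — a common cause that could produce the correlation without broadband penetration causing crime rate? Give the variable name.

Small-business formation has a causal path to broadband penetration (small-business formation → consumer confidence → fuel price → broadband penetration) and a separate causal path to crime rate (small-business formation → unemployment rate → crime rate), so it is a common cause of both.
No stated relationship gives broadband penetration a causal route to crime rate, so the correlation is explained by the shared upstream cause rather than a direct effect.

small-business formation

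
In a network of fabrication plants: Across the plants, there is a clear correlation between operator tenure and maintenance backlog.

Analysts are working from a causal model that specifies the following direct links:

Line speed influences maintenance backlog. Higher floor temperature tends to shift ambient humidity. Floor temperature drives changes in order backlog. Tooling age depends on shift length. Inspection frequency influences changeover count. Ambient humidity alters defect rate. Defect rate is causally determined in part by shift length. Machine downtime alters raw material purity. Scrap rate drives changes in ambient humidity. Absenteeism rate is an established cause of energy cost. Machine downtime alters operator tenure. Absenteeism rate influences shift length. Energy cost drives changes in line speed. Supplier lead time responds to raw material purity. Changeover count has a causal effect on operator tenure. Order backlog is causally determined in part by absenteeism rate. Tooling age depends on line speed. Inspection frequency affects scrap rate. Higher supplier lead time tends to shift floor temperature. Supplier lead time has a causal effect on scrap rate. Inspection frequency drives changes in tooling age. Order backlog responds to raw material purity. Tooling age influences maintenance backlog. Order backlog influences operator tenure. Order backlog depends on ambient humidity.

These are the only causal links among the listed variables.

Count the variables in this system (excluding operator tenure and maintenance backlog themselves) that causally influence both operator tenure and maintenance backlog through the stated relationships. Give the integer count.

The common causes are: absenteeism rate (to operator tenure via absenteeism rate → order backlog → operator tenure; to maintenance backlog via absenteeism rate → energy cost → line speed → maintenance backlog); inspection frequency (to operator tenure via inspection frequency → changeover count → operator tenure; to maintenance backlog via inspection frequency → tooling age → maintenance backlog).
Every other variable lacks a causal path to at least one of operator tenure and maintenance backlog.

2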